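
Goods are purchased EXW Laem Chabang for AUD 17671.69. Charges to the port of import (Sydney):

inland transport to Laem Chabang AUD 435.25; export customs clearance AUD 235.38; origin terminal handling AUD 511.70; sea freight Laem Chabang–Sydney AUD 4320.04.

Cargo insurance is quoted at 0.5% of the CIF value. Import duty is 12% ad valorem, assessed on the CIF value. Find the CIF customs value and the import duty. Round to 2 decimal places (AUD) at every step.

Let C be the CIF value. C = EXW price + pre-shipment costs + freight + 0.5% × C
C − 0.5% × C = 17671.69 + 435.25 + 235.38 + 511.70 + 4320.04
0.995 × C = 23174.06
C = 23174.06 / 0.995 = 23290.51
Insurance premium = 0.5% × 23290.51 = 116.45
Import duty = 23290.51 × 12% = 2794.86

CIF value: AUD 23290.51; import duty: AUD 2794.86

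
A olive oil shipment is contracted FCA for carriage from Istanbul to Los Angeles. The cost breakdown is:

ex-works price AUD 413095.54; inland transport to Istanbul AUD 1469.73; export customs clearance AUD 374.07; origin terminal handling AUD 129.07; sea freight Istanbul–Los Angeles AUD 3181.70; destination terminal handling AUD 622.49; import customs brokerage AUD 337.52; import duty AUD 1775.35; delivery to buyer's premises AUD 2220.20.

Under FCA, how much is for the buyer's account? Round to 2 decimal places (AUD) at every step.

Buyer's account: AUD 8266.33

FCA: the seller delivers export-cleared goods to the carrier; the buyer bears costs from that point.
Seller's account: goods 413095.54 + inland to port 1469.73 + export clearance 374.07 = 414939.34
Buyer's account: origin terminal 129.07 + freight 3181.70 + destination terminal 622.49 + brokerage 337.52 + duty 1775.35 + delivery 2220.20 = 8266.33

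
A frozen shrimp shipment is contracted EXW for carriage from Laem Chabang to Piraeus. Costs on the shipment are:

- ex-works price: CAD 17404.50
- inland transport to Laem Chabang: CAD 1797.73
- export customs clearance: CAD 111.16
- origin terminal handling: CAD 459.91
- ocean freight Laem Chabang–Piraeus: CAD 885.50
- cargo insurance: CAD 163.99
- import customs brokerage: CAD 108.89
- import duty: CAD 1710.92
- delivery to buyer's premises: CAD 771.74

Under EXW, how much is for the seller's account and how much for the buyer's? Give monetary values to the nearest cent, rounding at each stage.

EXW: the seller makes goods available at their premises; the buyer bears all onward costs.
Seller's account: goods 17404.50 = 17404.50
Buyer's account: inland to port 1797.73 + export clearance 111.16 + origin terminal 459.91 + freight 885.50 + insurance 163.99 + brokerage 108.89 + duty 1710.92 + delivery 771.74 = 6009.84

Seller: CAD 17404.50; buyer: CAD 6009.84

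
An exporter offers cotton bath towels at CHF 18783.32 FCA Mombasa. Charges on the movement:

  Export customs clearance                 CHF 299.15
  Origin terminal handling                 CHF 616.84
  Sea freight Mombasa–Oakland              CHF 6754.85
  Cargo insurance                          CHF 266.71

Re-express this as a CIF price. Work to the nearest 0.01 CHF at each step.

Not relevant to the conversion: export clearance — on the seller under both FCA and CIF; already in the FCA price and stays in the CIF price.
From FCA to CIF, the seller additionally bears: origin terminal, freight, insurance.
CIF price = 18783.32 + 616.84 + 6754.85 + 266.71 = 26421.72

CIF price: CHF 26421.72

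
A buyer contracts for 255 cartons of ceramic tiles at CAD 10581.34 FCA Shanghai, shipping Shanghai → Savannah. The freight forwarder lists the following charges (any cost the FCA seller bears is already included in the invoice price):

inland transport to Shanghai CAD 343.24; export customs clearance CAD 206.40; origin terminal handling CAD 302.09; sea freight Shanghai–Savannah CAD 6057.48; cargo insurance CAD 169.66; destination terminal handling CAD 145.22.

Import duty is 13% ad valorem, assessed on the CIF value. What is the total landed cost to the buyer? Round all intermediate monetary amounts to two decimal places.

Total landed cost: CAD 19480.16

FCA: the seller delivers export-cleared goods to the carrier; the buyer bears costs from that point.
Already in the invoice (seller's account under FCA): inland to port, export clearance — exclude.
CIF value = FCA price + origin terminal + freight + insurance = 10581.34 + 302.09 + 6057.48 + 169.66 = 17110.57
Import duty = 17110.57 × 13% = 2224.37
Buyer bears: origin terminal 302.09 + freight 6057.48 + insurance 169.66 + destination terminal 145.22 + duty 2224.37 = 8898.82
Landed cost = invoice 10581.34 + 8898.82 = 19480.16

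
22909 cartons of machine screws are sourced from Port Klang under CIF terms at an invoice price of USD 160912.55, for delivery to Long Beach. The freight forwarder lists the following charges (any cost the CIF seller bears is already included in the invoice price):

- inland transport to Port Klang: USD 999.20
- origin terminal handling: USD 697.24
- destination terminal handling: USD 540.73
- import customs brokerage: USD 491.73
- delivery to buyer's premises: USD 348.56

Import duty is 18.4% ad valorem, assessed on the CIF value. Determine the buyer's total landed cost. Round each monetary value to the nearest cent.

CIF: the seller pays costs through ocean freight and marine insurance to the destination port.
Already in the invoice (seller's account under CIF): inland to port, origin terminal — exclude.
The CIF price already equals the CIF value: 160912.55
Import duty = 160912.55 × 18.4% = 29607.91
Buyer bears: destination terminal 540.73 + brokerage 491.73 + delivery 348.56 + duty 29607.91 = 30988.93
Landed cost = invoice 160912.55 + 30988.93 = 191901.48

Total landed cost: USD 191901.48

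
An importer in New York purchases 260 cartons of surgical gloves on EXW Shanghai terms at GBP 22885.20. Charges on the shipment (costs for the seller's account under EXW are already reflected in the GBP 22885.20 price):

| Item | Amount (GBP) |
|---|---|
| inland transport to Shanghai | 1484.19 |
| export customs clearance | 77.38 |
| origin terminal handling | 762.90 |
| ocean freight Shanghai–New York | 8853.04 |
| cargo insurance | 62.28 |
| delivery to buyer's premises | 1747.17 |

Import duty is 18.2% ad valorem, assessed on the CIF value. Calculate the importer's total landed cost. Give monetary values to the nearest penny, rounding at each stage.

EXW: the seller makes goods available at their premises; the buyer bears all onward costs.
CIF value = EXW price + inland to port + export clearance + origin terminal + freight + insurance = 22885.20 + 1484.19 + 77.38 + 762.90 + 8853.04 + 62.28 = 34124.99
Import duty = 34124.99 × 18.2% = 6210.75
Buyer bears: inland to port 1484.19 + export clearance 77.38 + origin terminal 762.90 + freight 8853.04 + insurance 62.28 + delivery 1747.17 + duty 6210.75 = 19197.71
Landed cost = invoice 22885.20 + 19197.71 = 42082.91

Total landed cost: GBP 42082.91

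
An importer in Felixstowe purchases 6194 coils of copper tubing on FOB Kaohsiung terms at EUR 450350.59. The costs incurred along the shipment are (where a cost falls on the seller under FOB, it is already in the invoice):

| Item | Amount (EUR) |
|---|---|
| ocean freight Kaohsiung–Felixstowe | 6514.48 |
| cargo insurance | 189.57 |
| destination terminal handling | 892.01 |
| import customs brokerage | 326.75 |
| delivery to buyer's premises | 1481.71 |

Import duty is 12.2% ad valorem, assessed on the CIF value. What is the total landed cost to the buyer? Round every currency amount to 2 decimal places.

Total landed cost: EUR 515515.78

FOB: the seller bears costs until goods are on board at the origin port; the buyer bears freight, insurance and all costs thereafter.
CIF value = FOB price + freight + insurance = 450350.59 + 6514.48 + 189.57 = 457054.64
Import duty = 457054.64 × 12.2% = 55760.67
Buyer bears: freight 6514.48 + insurance 189.57 + destination terminal 892.01 + brokerage 326.75 + delivery 1481.71 + duty 55760.67 = 65165.19
Landed cost = invoice 450350.59 + 65165.19 = 515515.78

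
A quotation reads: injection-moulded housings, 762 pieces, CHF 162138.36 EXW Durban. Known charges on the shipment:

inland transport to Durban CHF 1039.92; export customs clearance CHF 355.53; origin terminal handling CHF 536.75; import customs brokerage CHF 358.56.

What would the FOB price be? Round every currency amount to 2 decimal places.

Not relevant to the conversion: brokerage — on the buyer under both terms; not part of either seller's price.
From EXW to FOB, the seller additionally bears: inland to port, export clearance, origin terminal.
FOB price = 162138.36 + 1039.92 + 355.53 + 536.75 = 164070.56

FOB price: CHF 164070.56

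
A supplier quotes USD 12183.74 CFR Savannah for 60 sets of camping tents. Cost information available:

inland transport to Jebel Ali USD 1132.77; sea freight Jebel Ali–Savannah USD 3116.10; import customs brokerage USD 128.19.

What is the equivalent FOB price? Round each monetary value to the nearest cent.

Not relevant to the conversion: inland to port — on the seller under both CFR and FOB; already in the CFR price and stays in the FOB price. brokerage — on the buyer under both terms; not part of either seller's price.
From CFR to FOB, the seller no longer bears: freight.
FOB price = 12183.74 − 3116.10 = 9067.64

FOB price: USD 9067.64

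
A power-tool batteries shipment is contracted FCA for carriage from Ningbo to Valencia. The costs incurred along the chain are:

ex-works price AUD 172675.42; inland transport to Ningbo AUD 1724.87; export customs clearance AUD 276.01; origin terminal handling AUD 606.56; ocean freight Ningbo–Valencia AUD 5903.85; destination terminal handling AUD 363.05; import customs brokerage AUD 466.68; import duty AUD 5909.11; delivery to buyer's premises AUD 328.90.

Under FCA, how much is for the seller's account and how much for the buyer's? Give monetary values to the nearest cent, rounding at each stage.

FCA: the seller delivers export-cleared goods to the carrier; the buyer bears costs from that point.
Seller's account: goods 172675.42 + inland to port 1724.87 + export clearance 276.01 = 174676.30
Buyer's account: origin terminal 606.56 + freight 5903.85 + destination terminal 363.05 + brokerage 466.68 + duty 5909.11 + delivery 328.90 = 13578.15

Seller: AUD 174676.30; buyer: AUD 13578.15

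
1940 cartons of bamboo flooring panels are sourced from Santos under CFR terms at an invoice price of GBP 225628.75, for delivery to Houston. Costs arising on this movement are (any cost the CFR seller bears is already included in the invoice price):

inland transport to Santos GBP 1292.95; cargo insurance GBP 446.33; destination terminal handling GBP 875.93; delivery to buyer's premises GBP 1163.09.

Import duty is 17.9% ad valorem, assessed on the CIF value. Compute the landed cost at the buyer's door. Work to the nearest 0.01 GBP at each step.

CFR: the seller pays costs through ocean freight to the destination port, but not insurance.
Already in the invoice (seller's account under CFR): inland to port — exclude.
CIF value = CFR price + insurance = 225628.75 + 446.33 = 226075.08
Import duty = 226075.08 × 17.9% = 40467.44
Buyer bears: insurance 446.33 + destination terminal 875.93 + delivery 1163.09 + duty 40467.44 = 42952.79
Landed cost = invoice 225628.75 + 42952.79 = 268581.54

Total landed cost: GBP 268581.54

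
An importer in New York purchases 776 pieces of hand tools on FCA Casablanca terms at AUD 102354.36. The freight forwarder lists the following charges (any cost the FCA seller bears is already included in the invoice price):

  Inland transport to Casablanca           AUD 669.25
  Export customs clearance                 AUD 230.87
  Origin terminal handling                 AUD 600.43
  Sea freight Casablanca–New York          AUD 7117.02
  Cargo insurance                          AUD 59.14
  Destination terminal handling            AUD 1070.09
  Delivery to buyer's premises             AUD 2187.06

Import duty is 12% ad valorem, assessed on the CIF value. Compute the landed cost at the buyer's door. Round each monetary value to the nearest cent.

Total landed cost: AUD 126603.81

FCA: the seller delivers export-cleared goods to the carrier; the buyer bears costs from that point.
Already in the invoice (seller's account under FCA): inland to port, export clearance — exclude.
CIF value = FCA price + origin terminal + freight + insurance = 102354.36 + 600.43 + 7117.02 + 59.14 = 110130.95
Import duty = 110130.95 × 12% = 13215.71
Buyer bears: origin terminal 600.43 + freight 7117.02 + insurance 59.14 + destination terminal 1070.09 + delivery 2187.06 + duty 13215.71 = 24249.45
Landed cost = invoice 102354.36 + 24249.45 = 126603.81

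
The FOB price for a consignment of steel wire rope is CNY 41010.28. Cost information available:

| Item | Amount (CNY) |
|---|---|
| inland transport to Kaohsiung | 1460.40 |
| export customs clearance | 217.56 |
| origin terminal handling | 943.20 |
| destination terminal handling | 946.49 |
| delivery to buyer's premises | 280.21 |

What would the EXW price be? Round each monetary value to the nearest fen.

EXW price: CNY 38389.12

Not relevant to the conversion: delivery, destination terminal — on the buyer under both terms; not part of either seller's price.
From FOB to EXW, the seller no longer bears: inland to port, export clearance, origin terminal.
EXW price = 41010.28 − 1460.40 − 217.56 − 943.20 = 38389.12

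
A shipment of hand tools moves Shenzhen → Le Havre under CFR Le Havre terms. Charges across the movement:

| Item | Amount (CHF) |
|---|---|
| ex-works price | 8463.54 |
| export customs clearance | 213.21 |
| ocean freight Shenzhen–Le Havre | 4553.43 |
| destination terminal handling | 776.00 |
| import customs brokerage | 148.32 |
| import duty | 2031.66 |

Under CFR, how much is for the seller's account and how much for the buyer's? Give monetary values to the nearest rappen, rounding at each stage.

CFR: the seller pays costs through ocean freight to the destination port, but not insurance.
Seller's account: goods 8463.54 + export clearance 213.21 + freight 4553.43 = 13230.18
Buyer's account: destination terminal 776.00 + brokerage 148.32 + duty 2031.66 = 2955.98

Seller: CHF 13230.18; buyer: CHF 2955.98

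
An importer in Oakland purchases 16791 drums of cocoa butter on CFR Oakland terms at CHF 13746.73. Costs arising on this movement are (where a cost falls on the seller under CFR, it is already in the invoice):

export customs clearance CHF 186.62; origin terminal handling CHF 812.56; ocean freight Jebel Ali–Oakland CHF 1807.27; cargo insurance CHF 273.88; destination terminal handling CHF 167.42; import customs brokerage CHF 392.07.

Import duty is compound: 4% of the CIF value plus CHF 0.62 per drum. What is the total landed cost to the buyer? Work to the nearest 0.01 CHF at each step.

CFR: the seller pays costs through ocean freight to the destination port, but not insurance.
Already in the invoice (seller's account under CFR): export clearance, origin terminal, freight — exclude.
CIF value = CFR price + insurance = 13746.73 + 273.88 = 14020.61
Ad valorem component: 14020.61 × 4% = 560.82
Specific component: 16791 × 0.62 = 10410.42
Import duty = 560.82 + 10410.42 = 10971.24
Buyer bears: insurance 273.88 + destination terminal 167.42 + brokerage 392.07 + duty 10971.24 = 11804.61
Landed cost = invoice 13746.73 + 11804.61 = 25551.34

Total landed cost: CHF 25551.34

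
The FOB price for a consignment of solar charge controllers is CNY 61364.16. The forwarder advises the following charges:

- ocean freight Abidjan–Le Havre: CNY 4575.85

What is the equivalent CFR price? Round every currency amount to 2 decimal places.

CFR price: CNY 65940.01

From FOB to CFR, the seller additionally bears: freight.
CFR price = 61364.16 + 4575.85 = 65940.01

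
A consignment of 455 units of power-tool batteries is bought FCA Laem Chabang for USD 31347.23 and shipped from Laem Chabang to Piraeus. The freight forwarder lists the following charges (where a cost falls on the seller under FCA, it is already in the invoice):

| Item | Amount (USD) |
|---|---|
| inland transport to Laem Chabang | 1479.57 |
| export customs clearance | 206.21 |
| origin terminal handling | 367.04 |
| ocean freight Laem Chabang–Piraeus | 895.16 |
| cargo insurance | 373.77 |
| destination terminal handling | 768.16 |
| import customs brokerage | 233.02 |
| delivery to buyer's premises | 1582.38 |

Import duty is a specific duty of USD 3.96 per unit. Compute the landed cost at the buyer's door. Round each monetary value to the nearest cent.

FCA: the seller delivers export-cleared goods to the carrier; the buyer bears costs from that point.
Already in the invoice (seller's account under FCA): inland to port, export clearance — exclude.
CIF value = FCA price + origin terminal + freight + insurance = 31347.23 + 367.04 + 895.16 + 373.77 = 32983.20
Import duty = 455 × 3.96 = 1801.80
Buyer bears: origin terminal 367.04 + freight 895.16 + insurance 373.77 + destination terminal 768.16 + brokerage 233.02 + delivery 1582.38 + duty 1801.80 = 6021.33
Landed cost = invoice 31347.23 + 6021.33 = 37368.56

Total landed cost: USD 37368.56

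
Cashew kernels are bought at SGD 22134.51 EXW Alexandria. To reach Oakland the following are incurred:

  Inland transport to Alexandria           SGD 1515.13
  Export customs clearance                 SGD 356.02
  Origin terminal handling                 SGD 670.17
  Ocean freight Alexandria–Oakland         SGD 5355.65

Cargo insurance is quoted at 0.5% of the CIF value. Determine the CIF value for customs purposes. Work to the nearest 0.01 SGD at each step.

CIF value: SGD 30182.39

Let C be the CIF value. C = EXW price + pre-shipment costs + freight + 0.5% × C
C − 0.5% × C = 22134.51 + 1515.13 + 356.02 + 670.17 + 5355.65
0.995 × C = 30031.48
C = 30031.48 / 0.995 = 30182.39
Insurance premium = 0.5% × 30182.39 = 150.91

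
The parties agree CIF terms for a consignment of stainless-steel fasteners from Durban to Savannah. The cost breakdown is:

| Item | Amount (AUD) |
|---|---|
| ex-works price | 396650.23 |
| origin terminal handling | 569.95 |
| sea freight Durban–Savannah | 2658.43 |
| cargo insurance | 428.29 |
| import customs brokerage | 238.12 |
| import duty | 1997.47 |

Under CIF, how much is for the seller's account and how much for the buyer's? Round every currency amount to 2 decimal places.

Seller: AUD 400306.90; buyer: AUD 2235.59

CIF: the seller pays costs through ocean freight and marine insurance to the destination port.
Seller's account: goods 396650.23 + origin terminal 569.95 + freight 2658.43 + insurance 428.29 = 400306.90
Buyer's account: brokerage 238.12 + duty 1997.47 = 2235.59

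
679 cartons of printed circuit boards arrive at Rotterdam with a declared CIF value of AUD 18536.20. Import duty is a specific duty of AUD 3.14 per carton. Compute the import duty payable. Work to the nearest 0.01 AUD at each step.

Import duty: AUD 2132.06

Import duty = 679 × 3.14 = 2132.06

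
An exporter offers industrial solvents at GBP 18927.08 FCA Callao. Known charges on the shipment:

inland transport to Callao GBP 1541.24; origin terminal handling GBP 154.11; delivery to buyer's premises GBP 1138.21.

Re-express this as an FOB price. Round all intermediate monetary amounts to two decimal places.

Not relevant to the conversion: inland to port — on the seller under both FCA and FOB; already in the FCA price and stays in the FOB price. delivery — on the buyer under both terms; not part of either seller's price.
From FCA to FOB, the seller additionally bears: origin terminal.
FOB price = 18927.08 + 154.11 = 19081.19

FOB price: GBP 19081.19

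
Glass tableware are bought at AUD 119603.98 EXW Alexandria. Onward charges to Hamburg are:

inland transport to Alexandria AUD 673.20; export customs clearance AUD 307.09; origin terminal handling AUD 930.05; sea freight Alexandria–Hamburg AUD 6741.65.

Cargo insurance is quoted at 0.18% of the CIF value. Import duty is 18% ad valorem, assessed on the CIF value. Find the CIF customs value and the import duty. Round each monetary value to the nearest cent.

Let C be the CIF value. C = EXW price + pre-shipment costs + freight + 0.18% × C
C − 0.18% × C = 119603.98 + 673.20 + 307.09 + 930.05 + 6741.65
0.9982 × C = 128255.97
C = 128255.97 / 0.9982 = 128487.25
Insurance premium = 0.18% × 128487.25 = 231.28
Import duty = 128487.25 × 18% = 23127.71

CIF value: AUD 128487.25; import duty: AUD 23127.71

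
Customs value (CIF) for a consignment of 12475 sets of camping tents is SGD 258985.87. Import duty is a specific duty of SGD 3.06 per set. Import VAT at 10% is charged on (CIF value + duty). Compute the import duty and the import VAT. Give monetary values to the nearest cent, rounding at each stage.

Import duty = 12475 × 3.06 = 38173.50
VAT base = CIF + duty = 258985.87 + 38173.50 = 297159.37
Import VAT = 297159.37 × 10% = 29715.94

Import duty: SGD 38173.50; import VAT: SGD 29715.94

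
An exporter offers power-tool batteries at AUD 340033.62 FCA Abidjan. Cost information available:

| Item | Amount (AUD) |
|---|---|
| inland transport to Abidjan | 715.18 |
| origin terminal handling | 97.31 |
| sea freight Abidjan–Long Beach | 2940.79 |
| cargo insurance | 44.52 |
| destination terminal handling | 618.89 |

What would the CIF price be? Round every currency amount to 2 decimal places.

CIF price: AUD 343116.24

Not relevant to the conversion: inland to port — on the seller under both FCA and CIF; already in the FCA price and stays in the CIF price. destination terminal — on the buyer under both terms; not part of either seller's price.
From FCA to CIF, the seller additionally bears: origin terminal, freight, insurance.
CIF price = 340033.62 + 97.31 + 2940.79 + 44.52 = 343116.24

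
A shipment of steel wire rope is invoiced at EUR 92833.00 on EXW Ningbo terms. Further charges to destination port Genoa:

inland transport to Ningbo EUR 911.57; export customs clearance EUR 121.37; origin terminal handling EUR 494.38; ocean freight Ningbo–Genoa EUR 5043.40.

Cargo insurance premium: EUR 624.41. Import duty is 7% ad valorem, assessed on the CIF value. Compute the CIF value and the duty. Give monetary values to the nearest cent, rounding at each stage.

CIF = EXW price + pre-shipment costs + freight + insurance
CIF = 92833.00 + 911.57 + 121.37 + 494.38 + 5043.40 + 624.41 = 100028.13
Import duty = 100028.13 × 7% = 7001.97

CIF value: EUR 100028.13; import duty: EUR 7001.97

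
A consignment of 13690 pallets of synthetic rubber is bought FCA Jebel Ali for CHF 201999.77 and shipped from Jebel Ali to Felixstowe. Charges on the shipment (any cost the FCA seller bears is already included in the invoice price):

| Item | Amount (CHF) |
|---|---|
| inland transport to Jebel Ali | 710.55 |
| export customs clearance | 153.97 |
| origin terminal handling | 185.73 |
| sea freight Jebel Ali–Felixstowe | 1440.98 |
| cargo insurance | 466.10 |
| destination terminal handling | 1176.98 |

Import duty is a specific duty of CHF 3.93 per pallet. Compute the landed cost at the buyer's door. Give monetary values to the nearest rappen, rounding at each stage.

Total landed cost: CHF 259071.26

FCA: the seller delivers export-cleared goods to the carrier; the buyer bears costs from that point.
Already in the invoice (seller's account under FCA): inland to port, export clearance — exclude.
CIF value = FCA price + origin terminal + freight + insurance = 201999.77 + 185.73 + 1440.98 + 466.10 = 204092.58
Import duty = 13690 × 3.93 = 53801.70
Buyer bears: origin terminal 185.73 + freight 1440.98 + insurance 466.10 + destination terminal 1176.98 + duty 53801.70 = 57071.49
Landed cost = invoice 201999.77 + 57071.49 = 259071.26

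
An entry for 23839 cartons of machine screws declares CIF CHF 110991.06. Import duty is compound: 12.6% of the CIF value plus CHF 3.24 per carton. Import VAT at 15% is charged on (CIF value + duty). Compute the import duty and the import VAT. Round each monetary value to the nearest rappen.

Ad valorem component: 110991.06 × 12.6% = 13984.87
Specific component: 23839 × 3.24 = 77238.36
Import duty = 13984.87 + 77238.36 = 91223.23
VAT base = CIF + duty = 110991.06 + 91223.23 = 202214.29
Import VAT = 202214.29 × 15% = 30332.14

Import duty: CHF 91223.23; import VAT: CHF 30332.14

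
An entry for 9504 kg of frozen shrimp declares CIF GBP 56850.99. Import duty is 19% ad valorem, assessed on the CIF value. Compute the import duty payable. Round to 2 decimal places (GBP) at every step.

Import duty: GBP 10801.69

Import duty = 56850.99 × 19% = 10801.69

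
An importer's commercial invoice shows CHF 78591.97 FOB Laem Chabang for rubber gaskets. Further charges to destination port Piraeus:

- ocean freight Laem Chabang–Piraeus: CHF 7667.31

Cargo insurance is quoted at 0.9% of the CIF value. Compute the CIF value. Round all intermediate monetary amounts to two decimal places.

Let C be the CIF value. C = FOB price + freight + 0.9% × C
C − 0.9% × C = 78591.97 + 7667.31
0.991 × C = 86259.28
C = 86259.28 / 0.991 = 87042.66
Insurance premium = 0.9% × 87042.66 = 783.38

CIF value: CHF 87042.66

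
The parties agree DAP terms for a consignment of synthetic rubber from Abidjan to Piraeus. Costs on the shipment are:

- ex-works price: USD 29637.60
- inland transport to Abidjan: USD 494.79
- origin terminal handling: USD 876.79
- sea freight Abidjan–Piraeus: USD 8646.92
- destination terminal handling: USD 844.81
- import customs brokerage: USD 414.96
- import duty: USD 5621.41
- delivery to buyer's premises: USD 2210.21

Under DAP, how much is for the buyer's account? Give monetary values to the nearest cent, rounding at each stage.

DAP: the seller bears all costs to the named destination except import duty and clearance.
Seller's account: goods 29637.60 + inland to port 494.79 + origin terminal 876.79 + freight 8646.92 + destination terminal 844.81 + delivery 2210.21 = 42711.12
Buyer's account: brokerage 414.96 + duty 5621.41 = 6036.37

Buyer's account: USD 6036.37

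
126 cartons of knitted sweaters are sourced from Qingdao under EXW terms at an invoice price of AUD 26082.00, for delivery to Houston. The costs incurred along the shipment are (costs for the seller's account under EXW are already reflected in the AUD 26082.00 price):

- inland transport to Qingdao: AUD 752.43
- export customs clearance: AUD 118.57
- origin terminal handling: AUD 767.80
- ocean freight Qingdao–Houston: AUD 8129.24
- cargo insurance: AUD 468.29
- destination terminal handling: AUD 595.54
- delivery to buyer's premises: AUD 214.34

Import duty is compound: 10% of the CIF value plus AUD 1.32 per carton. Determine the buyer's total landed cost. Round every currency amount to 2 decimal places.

EXW: the seller makes goods available at their premises; the buyer bears all onward costs.
CIF value = EXW price + inland to port + export clearance + origin terminal + freight + insurance = 26082.00 + 752.43 + 118.57 + 767.80 + 8129.24 + 468.29 = 36318.33
Ad valorem component: 36318.33 × 10% = 3631.83
Specific component: 126 × 1.32 = 166.32
Import duty = 3631.83 + 166.32 = 3798.15
Buyer bears: inland to port 752.43 + export clearance 118.57 + origin terminal 767.80 + freight 8129.24 + insurance 468.29 + destination terminal 595.54 + delivery 214.34 + duty 3798.15 = 14844.36
Landed cost = invoice 26082.00 + 14844.36 = 40926.36

Total landed cost: AUD 40926.36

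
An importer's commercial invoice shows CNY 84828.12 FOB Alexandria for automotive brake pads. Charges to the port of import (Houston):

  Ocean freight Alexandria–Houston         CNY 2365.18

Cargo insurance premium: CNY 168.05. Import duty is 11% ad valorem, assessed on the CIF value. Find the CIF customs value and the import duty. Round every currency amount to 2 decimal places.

CIF value: CNY 87361.35; import duty: CNY 9609.75

CIF = FOB price + freight + insurance
CIF = 84828.12 + 2365.18 + 168.05 = 87361.35
Import duty = 87361.35 × 11% = 9609.75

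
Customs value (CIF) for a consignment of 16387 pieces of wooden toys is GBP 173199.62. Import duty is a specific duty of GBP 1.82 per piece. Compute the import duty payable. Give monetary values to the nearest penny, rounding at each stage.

Import duty: GBP 29824.34

Import duty = 16387 × 1.82 = 29824.34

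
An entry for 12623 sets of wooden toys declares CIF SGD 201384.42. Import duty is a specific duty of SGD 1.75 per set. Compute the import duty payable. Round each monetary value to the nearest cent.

Import duty = 12623 × 1.75 = 22090.25

Import duty: SGD 22090.25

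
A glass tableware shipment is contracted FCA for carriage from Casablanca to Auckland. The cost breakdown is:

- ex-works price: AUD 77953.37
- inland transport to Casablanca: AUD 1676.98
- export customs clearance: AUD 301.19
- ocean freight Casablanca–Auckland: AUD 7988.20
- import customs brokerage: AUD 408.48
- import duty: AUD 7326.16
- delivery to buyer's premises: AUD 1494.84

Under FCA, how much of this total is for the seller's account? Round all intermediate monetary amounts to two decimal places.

Seller's account: AUD 79931.54

FCA: the seller delivers export-cleared goods to the carrier; the buyer bears costs from that point.
Seller's account: goods 77953.37 + inland to port 1676.98 + export clearance 301.19 = 79931.54
Buyer's account: freight 7988.20 + brokerage 408.48 + duty 7326.16 + delivery 1494.84 = 17217.68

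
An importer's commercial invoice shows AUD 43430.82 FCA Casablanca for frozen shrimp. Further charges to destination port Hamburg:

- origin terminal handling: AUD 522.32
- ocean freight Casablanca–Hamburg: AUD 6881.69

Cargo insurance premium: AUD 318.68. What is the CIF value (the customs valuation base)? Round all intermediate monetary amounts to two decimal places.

CIF = FCA price + pre-shipment costs + freight + insurance
CIF = 43430.82 + 522.32 + 6881.69 + 318.68 = 51153.51

CIF value: AUD 51153.51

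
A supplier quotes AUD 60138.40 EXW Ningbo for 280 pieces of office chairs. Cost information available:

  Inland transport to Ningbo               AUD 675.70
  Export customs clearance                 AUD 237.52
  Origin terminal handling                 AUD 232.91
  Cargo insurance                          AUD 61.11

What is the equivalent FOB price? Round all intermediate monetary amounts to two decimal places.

FOB price: AUD 61284.53

Not relevant to the conversion: insurance — on the buyer under both terms; not part of either seller's price.
From EXW to FOB, the seller additionally bears: inland to port, export clearance, origin terminal.
FOB price = 60138.40 + 675.70 + 237.52 + 232.91 = 61284.53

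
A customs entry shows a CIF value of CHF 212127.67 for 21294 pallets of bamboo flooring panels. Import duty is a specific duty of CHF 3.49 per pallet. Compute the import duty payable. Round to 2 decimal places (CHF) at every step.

Import duty = 21294 × 3.49 = 74316.06

Import duty: CHF 74316.06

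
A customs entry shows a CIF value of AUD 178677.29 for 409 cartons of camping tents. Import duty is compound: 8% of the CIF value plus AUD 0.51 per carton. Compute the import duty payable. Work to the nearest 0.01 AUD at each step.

Ad valorem component: 178677.29 × 8% = 14294.18
Specific component: 409 × 0.51 = 208.59
Import duty = 14294.18 + 208.59 = 14502.77

Import duty: AUD 14502.77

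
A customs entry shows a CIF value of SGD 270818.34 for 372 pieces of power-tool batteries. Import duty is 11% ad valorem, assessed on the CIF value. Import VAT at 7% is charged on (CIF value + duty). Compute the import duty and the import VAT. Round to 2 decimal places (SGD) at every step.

Import duty = 270818.34 × 11% = 29790.02
VAT base = CIF + duty = 270818.34 + 29790.02 = 300608.36
Import VAT = 300608.36 × 7% = 21042.59

Import duty: SGD 29790.02; import VAT: SGD 21042.59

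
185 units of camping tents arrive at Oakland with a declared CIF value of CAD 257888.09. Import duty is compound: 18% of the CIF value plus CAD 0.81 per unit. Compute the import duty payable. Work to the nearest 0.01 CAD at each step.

Ad valorem component: 257888.09 × 18% = 46419.86
Specific component: 185 × 0.81 = 149.85
Import duty = 46419.86 + 149.85 = 46569.71

Import duty: CAD 46569.71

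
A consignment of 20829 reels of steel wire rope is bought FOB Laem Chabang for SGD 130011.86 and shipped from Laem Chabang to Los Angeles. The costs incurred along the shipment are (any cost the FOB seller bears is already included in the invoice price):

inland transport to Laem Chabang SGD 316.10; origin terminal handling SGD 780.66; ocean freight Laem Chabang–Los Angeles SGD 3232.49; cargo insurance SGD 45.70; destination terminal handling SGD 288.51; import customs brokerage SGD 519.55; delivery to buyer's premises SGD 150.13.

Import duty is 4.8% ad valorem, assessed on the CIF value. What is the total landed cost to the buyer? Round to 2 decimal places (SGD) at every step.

FOB: the seller bears costs until goods are on board at the origin port; the buyer bears freight, insurance and all costs thereafter.
Already in the invoice (seller's account under FOB): inland to port, origin terminal — exclude.
CIF value = FOB price + freight + insurance = 130011.86 + 3232.49 + 45.70 = 133290.05
Import duty = 133290.05 × 4.8% = 6397.92
Buyer bears: freight 3232.49 + insurance 45.70 + destination terminal 288.51 + brokerage 519.55 + delivery 150.13 + duty 6397.92 = 10634.30
Landed cost = invoice 130011.86 + 10634.30 = 140646.16

Total landed cost: SGD 140646.16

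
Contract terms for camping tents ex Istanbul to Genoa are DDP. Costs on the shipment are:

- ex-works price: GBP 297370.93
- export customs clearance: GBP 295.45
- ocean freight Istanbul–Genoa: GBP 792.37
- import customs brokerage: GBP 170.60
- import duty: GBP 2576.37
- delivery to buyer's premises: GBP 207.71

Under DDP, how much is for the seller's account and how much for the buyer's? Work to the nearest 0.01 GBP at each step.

DDP: the seller bears all costs including import duty.
Seller's account: goods 297370.93 + export clearance 295.45 + freight 792.37 + brokerage 170.60 + duty 2576.37 + delivery 207.71 = 301413.43
Buyer's account: 0.00

Seller: GBP 301413.43; buyer: GBP 0.00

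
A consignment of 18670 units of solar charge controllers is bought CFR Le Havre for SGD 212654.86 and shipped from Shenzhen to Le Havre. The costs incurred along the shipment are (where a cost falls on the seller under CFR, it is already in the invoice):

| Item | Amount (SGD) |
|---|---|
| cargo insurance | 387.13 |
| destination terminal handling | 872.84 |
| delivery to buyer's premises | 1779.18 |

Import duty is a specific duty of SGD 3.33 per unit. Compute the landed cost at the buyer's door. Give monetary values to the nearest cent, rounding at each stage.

CFR: the seller pays costs through ocean freight to the destination port, but not insurance.
CIF value = CFR price + insurance = 212654.86 + 387.13 = 213041.99
Import duty = 18670 × 3.33 = 62171.10
Buyer bears: insurance 387.13 + destination terminal 872.84 + delivery 1779.18 + duty 62171.10 = 65210.25
Landed cost = invoice 212654.86 + 65210.25 = 277865.11

Total landed cost: SGD 277865.11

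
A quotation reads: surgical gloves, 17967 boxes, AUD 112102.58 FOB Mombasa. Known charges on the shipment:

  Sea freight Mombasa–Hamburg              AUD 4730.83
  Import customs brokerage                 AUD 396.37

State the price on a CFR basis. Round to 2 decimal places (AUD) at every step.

Not relevant to the conversion: brokerage — on the buyer under both terms; not part of either seller's price.
From FOB to CFR, the seller additionally bears: freight.
CFR price = 112102.58 + 4730.83 = 116833.41

CFR price: AUD 116833.41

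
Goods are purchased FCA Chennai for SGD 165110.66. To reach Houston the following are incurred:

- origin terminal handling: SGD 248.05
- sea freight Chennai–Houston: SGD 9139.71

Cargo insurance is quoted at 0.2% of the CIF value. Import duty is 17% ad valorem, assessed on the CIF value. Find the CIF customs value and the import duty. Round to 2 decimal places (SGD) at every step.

Let C be the CIF value. C = FCA price + pre-shipment costs + freight + 0.2% × C
C − 0.2% × C = 165110.66 + 248.05 + 9139.71
0.998 × C = 174498.42
C = 174498.42 / 0.998 = 174848.12
Insurance premium = 0.2% × 174848.12 = 349.70
Import duty = 174848.12 × 17% = 29724.18

CIF value: SGD 174848.12; import duty: SGD 29724.18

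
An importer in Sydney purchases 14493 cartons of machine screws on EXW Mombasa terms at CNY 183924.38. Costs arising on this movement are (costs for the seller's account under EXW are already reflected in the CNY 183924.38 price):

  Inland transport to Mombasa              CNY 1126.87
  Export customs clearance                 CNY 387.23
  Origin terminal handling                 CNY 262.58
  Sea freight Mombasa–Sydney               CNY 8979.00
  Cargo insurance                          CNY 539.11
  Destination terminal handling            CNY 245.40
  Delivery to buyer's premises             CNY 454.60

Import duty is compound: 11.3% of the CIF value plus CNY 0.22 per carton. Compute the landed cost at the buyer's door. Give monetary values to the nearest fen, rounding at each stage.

Total landed cost: CNY 221167.40

EXW: the seller makes goods available at their premises; the buyer bears all onward costs.
CIF value = EXW price + inland to port + export clearance + origin terminal + freight + insurance = 183924.38 + 1126.87 + 387.23 + 262.58 + 8979.00 + 539.11 = 195219.17
Ad valorem component: 195219.17 × 11.3% = 22059.77
Specific component: 14493 × 0.22 = 3188.46
Import duty = 22059.77 + 3188.46 = 25248.23
Buyer bears: inland to port 1126.87 + export clearance 387.23 + origin terminal 262.58 + freight 8979.00 + insurance 539.11 + destination terminal 245.40 + delivery 454.60 + duty 25248.23 = 37243.02
Landed cost = invoice 183924.38 + 37243.02 = 221167.40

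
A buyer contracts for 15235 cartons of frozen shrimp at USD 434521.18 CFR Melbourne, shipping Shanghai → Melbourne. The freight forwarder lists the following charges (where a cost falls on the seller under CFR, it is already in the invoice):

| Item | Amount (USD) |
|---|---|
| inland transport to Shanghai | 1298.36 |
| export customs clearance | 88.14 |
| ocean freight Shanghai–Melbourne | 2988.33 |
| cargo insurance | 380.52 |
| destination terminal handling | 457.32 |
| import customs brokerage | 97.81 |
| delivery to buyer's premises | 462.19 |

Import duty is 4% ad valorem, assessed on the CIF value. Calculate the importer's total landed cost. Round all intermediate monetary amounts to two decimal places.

CFR: the seller pays costs through ocean freight to the destination port, but not insurance.
Already in the invoice (seller's account under CFR): inland to port, export clearance, freight — exclude.
CIF value = CFR price + insurance = 434521.18 + 380.52 = 434901.70
Import duty = 434901.70 × 4% = 17396.07
Buyer bears: insurance 380.52 + destination terminal 457.32 + brokerage 97.81 + delivery 462.19 + duty 17396.07 = 18793.91
Landed cost = invoice 434521.18 + 18793.91 = 453315.09

Total landed cost: USD 453315.09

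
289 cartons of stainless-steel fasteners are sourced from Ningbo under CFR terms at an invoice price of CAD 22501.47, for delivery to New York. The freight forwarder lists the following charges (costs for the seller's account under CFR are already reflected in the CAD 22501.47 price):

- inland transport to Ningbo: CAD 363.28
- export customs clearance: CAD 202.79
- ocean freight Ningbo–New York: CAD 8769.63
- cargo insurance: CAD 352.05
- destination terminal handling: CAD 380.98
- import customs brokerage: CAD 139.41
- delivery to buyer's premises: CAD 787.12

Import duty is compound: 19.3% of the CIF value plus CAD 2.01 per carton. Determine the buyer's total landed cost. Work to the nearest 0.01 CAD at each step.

Total landed cost: CAD 29152.65

CFR: the seller pays costs through ocean freight to the destination port, but not insurance.
Already in the invoice (seller's account under CFR): inland to port, export clearance, freight — exclude.
CIF value = CFR price + insurance = 22501.47 + 352.05 = 22853.52
Ad valorem component: 22853.52 × 19.3% = 4410.73
Specific component: 289 × 2.01 = 580.89
Import duty = 4410.73 + 580.89 = 4991.62
Buyer bears: insurance 352.05 + destination terminal 380.98 + brokerage 139.41 + delivery 787.12 + duty 4991.62 = 6651.18
Landed cost = invoice 22501.47 + 6651.18 = 29152.65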